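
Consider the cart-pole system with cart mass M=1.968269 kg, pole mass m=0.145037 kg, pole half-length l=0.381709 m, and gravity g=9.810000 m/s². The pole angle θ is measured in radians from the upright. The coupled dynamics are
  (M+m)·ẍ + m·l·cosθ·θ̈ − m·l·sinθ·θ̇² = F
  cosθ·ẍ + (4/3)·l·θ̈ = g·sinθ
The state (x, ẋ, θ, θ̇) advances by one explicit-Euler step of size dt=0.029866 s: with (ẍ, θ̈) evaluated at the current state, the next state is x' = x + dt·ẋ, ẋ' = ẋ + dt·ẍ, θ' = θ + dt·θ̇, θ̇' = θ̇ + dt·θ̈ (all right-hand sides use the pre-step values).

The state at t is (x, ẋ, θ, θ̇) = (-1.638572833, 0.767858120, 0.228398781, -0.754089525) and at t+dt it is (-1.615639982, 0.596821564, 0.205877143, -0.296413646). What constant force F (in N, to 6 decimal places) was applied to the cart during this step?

ẍ = (ẋ'−ẋ)/dt = (0.596821564−0.767858120)/0.029866 = -5.726798
θ̈ = (θ̇'−θ̇)/dt = (-0.296413646−-0.754089525)/0.029866 = 15.324311
sinθ=0.226418, cosθ=0.974030
F = (M+m)·ẍ + m·l·cosθ·θ̈ − m·l·sinθ·θ̇² = -12.102477 + 0.826351 − 0.007128 = -11.283254

F = -11.283254 N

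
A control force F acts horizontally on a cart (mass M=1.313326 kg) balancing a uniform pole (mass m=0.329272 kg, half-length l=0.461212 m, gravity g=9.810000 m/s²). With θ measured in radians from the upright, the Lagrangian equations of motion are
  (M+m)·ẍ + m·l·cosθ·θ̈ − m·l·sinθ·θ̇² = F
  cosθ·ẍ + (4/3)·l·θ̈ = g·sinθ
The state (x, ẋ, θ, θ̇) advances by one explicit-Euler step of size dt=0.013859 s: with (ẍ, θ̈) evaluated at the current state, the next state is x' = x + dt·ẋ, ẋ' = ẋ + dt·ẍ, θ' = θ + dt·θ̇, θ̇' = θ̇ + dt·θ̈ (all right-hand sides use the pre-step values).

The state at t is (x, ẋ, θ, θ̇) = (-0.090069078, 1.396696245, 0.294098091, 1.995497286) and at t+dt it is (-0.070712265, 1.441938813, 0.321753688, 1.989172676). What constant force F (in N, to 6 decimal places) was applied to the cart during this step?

F = 5.120621 N

ẍ = (ẋ'−ẋ)/dt = (1.441938813−1.396696245)/0.013859 = 3.264490
θ̈ = (θ̇'−θ̇)/dt = (1.989172676−1.995497286)/0.013859 = -0.456354
sinθ=0.289877, cosθ=0.957064
F = (M+m)·ẍ + m·l·cosθ·θ̈ − m·l·sinθ·θ̇² = 5.362245 + -0.066328 − 0.175296 = 5.120621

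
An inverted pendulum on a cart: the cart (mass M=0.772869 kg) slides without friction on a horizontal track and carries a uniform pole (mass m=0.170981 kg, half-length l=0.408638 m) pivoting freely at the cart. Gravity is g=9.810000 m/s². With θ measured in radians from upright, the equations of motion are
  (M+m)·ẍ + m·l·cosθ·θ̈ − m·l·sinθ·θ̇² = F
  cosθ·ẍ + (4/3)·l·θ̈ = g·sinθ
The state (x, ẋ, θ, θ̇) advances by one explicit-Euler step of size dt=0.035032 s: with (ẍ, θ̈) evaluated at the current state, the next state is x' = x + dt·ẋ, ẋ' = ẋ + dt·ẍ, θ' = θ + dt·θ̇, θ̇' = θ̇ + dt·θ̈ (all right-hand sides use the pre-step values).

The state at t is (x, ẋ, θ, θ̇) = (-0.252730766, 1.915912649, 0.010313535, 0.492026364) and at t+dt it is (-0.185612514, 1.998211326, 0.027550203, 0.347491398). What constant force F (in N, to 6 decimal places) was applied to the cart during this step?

F = 1.928907 N

ẍ = (ẋ'−ẋ)/dt = (1.998211326−1.915912649)/0.035032 = 2.349243
θ̈ = (θ̇'−θ̇)/dt = (0.347491398−0.492026364)/0.035032 = -4.125798
sinθ=0.010313, cosθ=0.999947
F = (M+m)·ẍ + m·l·cosθ·θ̈ − m·l·sinθ·θ̇² = 2.217333 + -0.288251 − 0.000174 = 1.928907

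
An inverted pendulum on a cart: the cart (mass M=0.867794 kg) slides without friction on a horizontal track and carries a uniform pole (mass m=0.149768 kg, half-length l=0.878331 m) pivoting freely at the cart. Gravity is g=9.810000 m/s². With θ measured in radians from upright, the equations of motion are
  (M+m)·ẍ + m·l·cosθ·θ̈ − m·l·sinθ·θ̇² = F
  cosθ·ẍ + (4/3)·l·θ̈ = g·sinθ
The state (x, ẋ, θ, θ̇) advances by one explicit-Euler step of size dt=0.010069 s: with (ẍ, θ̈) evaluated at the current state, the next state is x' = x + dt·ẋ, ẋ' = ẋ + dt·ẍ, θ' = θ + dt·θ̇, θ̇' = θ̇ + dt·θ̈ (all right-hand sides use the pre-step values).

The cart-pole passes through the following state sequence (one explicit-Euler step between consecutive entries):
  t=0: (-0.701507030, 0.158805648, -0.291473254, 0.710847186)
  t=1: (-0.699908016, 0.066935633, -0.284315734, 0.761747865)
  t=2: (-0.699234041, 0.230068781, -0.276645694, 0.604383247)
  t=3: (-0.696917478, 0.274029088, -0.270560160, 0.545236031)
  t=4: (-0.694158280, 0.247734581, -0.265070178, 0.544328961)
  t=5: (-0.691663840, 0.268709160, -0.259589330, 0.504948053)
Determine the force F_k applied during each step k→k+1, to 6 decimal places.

step 0→1:
  ẍ = (ẋ'−ẋ)/dt = (0.066935633−0.158805648)/0.010069 = -9.124046
  θ̈ = (θ̇'−θ̇)/dt = (0.761747865−0.710847186)/0.010069 = 5.055187
  sinθ=-0.287364, cosθ=0.957822
  F = (M+m)·ẍ + m·l·cosθ·θ̈ − m·l·sinθ·θ̇² = -9.284282 + 0.636941 − -0.019101 = -8.628240
step 1→2:
  ẍ = (ẋ'−ẋ)/dt = (0.230068781−0.066935633)/0.010069 = 16.201524
  θ̈ = (θ̇'−θ̇)/dt = (0.604383247−0.761747865)/0.010069 = -15.628624
  sinθ=-0.280501, cosθ=0.959854
  F = (M+m)·ẍ + m·l·cosθ·θ̈ − m·l·sinθ·θ̇² = 16.486055 + -1.973345 − -0.021411 = 14.534121
step 2→3:
  ẍ = (ẋ'−ẋ)/dt = (0.274029088−0.230068781)/0.010069 = 4.365906
  θ̈ = (θ̇'−θ̇)/dt = (0.545236031−0.604383247)/0.010069 = -5.874190
  sinθ=-0.273130, cosθ=0.961977
  F = (M+m)·ẍ + m·l·cosθ·θ̈ − m·l·sinθ·θ̇² = 4.442580 + -0.743344 − -0.013124 = 3.712360
step 3→4:
  ẍ = (ẋ'−ẋ)/dt = (0.247734581−0.274029088)/0.010069 = -2.611432
  θ̈ = (θ̇'−θ̇)/dt = (0.544328961−0.545236031)/0.010069 = -0.090085
  sinθ=-0.267271, cosθ=0.963621
  F = (M+m)·ẍ + m·l·cosθ·θ̈ − m·l·sinθ·θ̇² = -2.657294 + -0.011419 − -0.010452 = -2.658261
step 4→5:
  ẍ = (ẋ'−ẋ)/dt = (0.268709160−0.247734581)/0.010069 = 2.083085
  θ̈ = (θ̇'−θ̇)/dt = (0.504948053−0.544328961)/0.010069 = -3.911104
  sinθ=-0.261977, cosθ=0.965074
  F = (M+m)·ẍ + m·l·cosθ·θ̈ − m·l·sinθ·θ̇² = 2.119668 + -0.496521 − -0.010211 = 1.633358

F_0 = -8.628240 N
F_1 = 14.534121 N
F_2 = 3.712360 N
F_3 = -2.658261 N
F_4 = 1.633358 N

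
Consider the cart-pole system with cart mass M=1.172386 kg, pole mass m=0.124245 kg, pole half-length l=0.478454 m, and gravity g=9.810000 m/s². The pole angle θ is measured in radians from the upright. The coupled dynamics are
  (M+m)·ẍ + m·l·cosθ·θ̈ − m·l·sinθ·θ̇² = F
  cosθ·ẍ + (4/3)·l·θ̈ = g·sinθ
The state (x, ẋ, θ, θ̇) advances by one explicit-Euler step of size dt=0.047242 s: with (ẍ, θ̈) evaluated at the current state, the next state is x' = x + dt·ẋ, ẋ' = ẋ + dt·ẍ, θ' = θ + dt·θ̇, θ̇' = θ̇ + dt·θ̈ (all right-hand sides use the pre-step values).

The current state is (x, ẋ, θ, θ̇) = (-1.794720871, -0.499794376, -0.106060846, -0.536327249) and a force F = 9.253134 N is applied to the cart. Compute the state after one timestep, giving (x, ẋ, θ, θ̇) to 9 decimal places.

sinθ=-0.105862113, cosθ=0.994380819
temp = (F + m·l·θ̇²·sinθ)/(M+m) = (9.253134 + -0.001810170)/1.296631 = 7.134893296
θ̈ = (g·sinθ − cosθ·temp)/(l·(4/3 − m·cos²θ/(M+m))) = -13.724639905
ẍ = temp − m·l·θ̈·cosθ/(M+m) = 7.760579252
Euler: x'=-1.794720871+0.047242·-0.499794376=-1.818332157, ẋ'=-0.499794376+0.047242·7.760579252=-0.133169091
       θ'=-0.106060846+0.047242·-0.536327249=-0.131398018, θ̇'=-0.536327249+0.047242·-13.724639905=-1.184706687

(-1.818332157, -0.133169091, -0.131398018, -1.184706687)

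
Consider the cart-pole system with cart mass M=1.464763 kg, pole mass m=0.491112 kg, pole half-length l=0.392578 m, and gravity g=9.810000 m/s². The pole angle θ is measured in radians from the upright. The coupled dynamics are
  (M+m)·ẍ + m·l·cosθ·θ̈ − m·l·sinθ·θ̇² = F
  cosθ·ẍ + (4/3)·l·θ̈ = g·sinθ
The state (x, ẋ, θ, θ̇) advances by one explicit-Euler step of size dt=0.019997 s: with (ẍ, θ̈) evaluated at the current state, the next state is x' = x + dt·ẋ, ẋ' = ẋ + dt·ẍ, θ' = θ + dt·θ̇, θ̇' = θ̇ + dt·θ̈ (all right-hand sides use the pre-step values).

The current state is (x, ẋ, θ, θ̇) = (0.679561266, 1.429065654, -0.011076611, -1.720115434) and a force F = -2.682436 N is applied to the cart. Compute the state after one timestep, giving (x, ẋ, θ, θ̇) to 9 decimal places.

sinθ=-0.011076385, cosθ=0.999938655
temp = (F + m·l·θ̇²·sinθ)/(M+m) = (-2.682436 + -0.006318583)/1.955875 = -1.374706760
θ̈ = (g·sinθ − cosθ·temp)/(l·(4/3 − m·cos²θ/(M+m))) = 2.979614879
ẍ = temp − m·l·θ̈·cosθ/(M+m) = -1.668403347
Euler: x'=0.679561266+0.019997·1.429065654=0.708138292, ẋ'=1.429065654+0.019997·-1.668403347=1.395702592
       θ'=-0.011076611+0.019997·-1.720115434=-0.045473759, θ̇'=-1.720115434+0.019997·2.979614879=-1.660532075

(0.708138292, 1.395702592, -0.045473759, -1.660532075)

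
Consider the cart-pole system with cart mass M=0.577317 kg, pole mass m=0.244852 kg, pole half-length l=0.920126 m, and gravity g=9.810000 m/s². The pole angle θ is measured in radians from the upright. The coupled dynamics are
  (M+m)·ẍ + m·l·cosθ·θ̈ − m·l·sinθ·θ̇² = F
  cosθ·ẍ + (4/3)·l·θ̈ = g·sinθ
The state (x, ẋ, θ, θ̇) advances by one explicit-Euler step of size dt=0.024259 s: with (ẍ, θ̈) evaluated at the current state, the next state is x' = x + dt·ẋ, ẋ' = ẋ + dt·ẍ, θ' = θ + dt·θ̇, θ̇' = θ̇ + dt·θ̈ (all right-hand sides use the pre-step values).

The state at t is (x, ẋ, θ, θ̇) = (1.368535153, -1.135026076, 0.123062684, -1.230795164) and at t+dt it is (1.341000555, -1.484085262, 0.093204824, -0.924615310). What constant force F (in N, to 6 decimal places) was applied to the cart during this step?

F = -9.049958 N

ẍ = (ẋ'−ẋ)/dt = (-1.484085262−-1.135026076)/0.024259 = -14.388853
θ̈ = (θ̇'−θ̇)/dt = (-0.924615310−-1.230795164)/0.024259 = 12.621289
sinθ=0.122752, cosθ=0.992437
F = (M+m)·ẍ + m·l·cosθ·θ̈ − m·l·sinθ·θ̇² = -11.830069 + 2.822005 − 0.041894 = -9.049958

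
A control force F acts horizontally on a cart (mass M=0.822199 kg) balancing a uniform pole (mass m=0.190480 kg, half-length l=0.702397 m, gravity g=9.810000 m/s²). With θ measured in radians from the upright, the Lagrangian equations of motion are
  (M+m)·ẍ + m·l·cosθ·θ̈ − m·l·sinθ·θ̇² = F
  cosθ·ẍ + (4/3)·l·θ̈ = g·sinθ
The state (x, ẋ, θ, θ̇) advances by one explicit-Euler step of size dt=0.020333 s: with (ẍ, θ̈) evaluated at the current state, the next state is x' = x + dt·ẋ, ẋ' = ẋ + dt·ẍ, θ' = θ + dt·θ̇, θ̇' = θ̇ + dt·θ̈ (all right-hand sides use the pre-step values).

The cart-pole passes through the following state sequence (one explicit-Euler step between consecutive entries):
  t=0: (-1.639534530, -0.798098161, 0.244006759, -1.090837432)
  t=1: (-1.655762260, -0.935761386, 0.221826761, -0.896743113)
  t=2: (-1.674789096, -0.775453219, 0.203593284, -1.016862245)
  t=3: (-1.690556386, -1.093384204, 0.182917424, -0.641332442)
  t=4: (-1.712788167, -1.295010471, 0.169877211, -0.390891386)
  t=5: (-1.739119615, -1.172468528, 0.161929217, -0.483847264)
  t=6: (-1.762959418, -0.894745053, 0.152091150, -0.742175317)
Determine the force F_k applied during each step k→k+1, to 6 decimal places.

step 0→1:
  ẍ = (ẋ'−ẋ)/dt = (-0.935761386−-0.798098161)/0.020333 = -6.770434
  θ̈ = (θ̇'−θ̇)/dt = (-0.896743113−-1.090837432)/0.020333 = 9.545779
  sinθ=0.241593, cosθ=0.970378
  F = (M+m)·ẍ + m·l·cosθ·θ̈ − m·l·sinθ·θ̇² = -6.856276 + 1.239322 − 0.038462 = -5.655416
step 1→2:
  ẍ = (ẋ'−ẋ)/dt = (-0.775453219−-0.935761386)/0.020333 = 7.884137
  θ̈ = (θ̇'−θ̇)/dt = (-1.016862245−-0.896743113)/0.020333 = -5.907595
  sinθ=0.220012, cosθ=0.975497
  F = (M+m)·ẍ + m·l·cosθ·θ̈ − m·l·sinθ·θ̇² = 7.984100 + -0.771026 − 0.023671 = 7.189404
step 2→3:
  ẍ = (ẋ'−ẋ)/dt = (-1.093384204−-0.775453219)/0.020333 = -15.636206
  θ̈ = (θ̇'−θ̇)/dt = (-0.641332442−-1.016862245)/0.020333 = 18.468982
  sinθ=0.202190, cosθ=0.979346
  F = (M+m)·ẍ + m·l·cosθ·θ̈ − m·l·sinθ·θ̇² = -15.834458 + 2.419977 − 0.027971 = -13.442452
step 3→4:
  ẍ = (ẋ'−ẋ)/dt = (-1.295010471−-1.093384204)/0.020333 = -9.916208
  θ̈ = (θ̇'−θ̇)/dt = (-0.390891386−-0.641332442)/0.020333 = 12.316975
  sinθ=0.181899, cosθ=0.983317
  F = (M+m)·ẍ + m·l·cosθ·θ̈ − m·l·sinθ·θ̇² = -10.041936 + 1.620428 − 0.010010 = -8.431518
step 4→5:
  ẍ = (ẋ'−ẋ)/dt = (-1.172468528−-1.295010471)/0.020333 = 6.026752
  θ̈ = (θ̇'−θ̇)/dt = (-0.483847264−-0.390891386)/0.020333 = -4.571676
  sinθ=0.169061, cosθ=0.985606
  F = (M+m)·ẍ + m·l·cosθ·θ̈ − m·l·sinθ·θ̇² = 6.103165 + -0.602852 − 0.003456 = 5.496857
step 5→6:
  ẍ = (ẋ'−ẋ)/dt = (-0.894745053−-1.172468528)/0.020333 = 13.658755
  θ̈ = (θ̇'−θ̇)/dt = (-0.742175317−-0.483847264)/0.020333 = -12.704867
  sinθ=0.161222, cosθ=0.986918
  F = (M+m)·ẍ + m·l·cosθ·θ̈ − m·l·sinθ·θ̇² = 13.831935 + -1.677580 − 0.005050 = 12.149305

F_0 = -5.655416 N
F_1 = 7.189404 N
F_2 = -13.442452 N
F_3 = -8.431518 N
F_4 = 5.496857 N
F_5 = 12.149305 N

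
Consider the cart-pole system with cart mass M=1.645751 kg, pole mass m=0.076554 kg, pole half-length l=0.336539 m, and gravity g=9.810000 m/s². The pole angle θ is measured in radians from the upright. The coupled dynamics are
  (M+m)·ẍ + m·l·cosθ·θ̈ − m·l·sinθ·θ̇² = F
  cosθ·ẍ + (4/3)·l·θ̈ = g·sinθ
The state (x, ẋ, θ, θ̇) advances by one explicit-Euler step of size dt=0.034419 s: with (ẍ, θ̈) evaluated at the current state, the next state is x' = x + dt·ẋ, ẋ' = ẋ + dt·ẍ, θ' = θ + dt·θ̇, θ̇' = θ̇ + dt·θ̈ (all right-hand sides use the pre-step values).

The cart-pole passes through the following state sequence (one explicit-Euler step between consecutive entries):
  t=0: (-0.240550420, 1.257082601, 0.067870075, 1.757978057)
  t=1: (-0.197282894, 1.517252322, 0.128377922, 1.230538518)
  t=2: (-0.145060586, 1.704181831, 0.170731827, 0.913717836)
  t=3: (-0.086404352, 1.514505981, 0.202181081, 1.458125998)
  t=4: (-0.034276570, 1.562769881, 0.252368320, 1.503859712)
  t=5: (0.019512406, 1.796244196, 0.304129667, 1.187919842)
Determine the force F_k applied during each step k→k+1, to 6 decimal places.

step 0→1:
  ẍ = (ẋ'−ẋ)/dt = (1.517252322−1.257082601)/0.034419 = 7.558898
  θ̈ = (θ̇'−θ̇)/dt = (1.230538518−1.757978057)/0.034419 = -15.324081
  sinθ=0.067818, cosθ=0.997698
  F = (M+m)·ẍ + m·l·cosθ·θ̈ − m·l·sinθ·θ̇² = 13.018728 + -0.393892 − 0.005400 = 12.619437
step 1→2:
  ẍ = (ẋ'−ẋ)/dt = (1.704181831−1.517252322)/0.034419 = 5.430998
  θ̈ = (θ̇'−θ̇)/dt = (0.913717836−1.230538518)/0.034419 = -9.204819
  sinθ=0.128026, cosθ=0.991771
  F = (M+m)·ẍ + m·l·cosθ·θ̈ − m·l·sinθ·θ̇² = 9.353834 + -0.235196 − 0.004994 = 9.113644
step 2→3:
  ẍ = (ẋ'−ẋ)/dt = (1.514505981−1.704181831)/0.034419 = -5.510789
  θ̈ = (θ̇'−θ̇)/dt = (1.458125998−0.913717836)/0.034419 = 15.817082
  sinθ=0.169904, cosθ=0.985461
  F = (M+m)·ẍ + m·l·cosθ·θ̈ − m·l·sinθ·θ̇² = -9.491260 + 0.401577 − 0.003655 = -9.093337
step 3→4:
  ẍ = (ẋ'−ẋ)/dt = (1.562769881−1.514505981)/0.034419 = 1.402246
  θ̈ = (θ̇'−θ̇)/dt = (1.503859712−1.458125998)/0.034419 = 1.328735
  sinθ=0.200806, cosθ=0.979631
  F = (M+m)·ẍ + m·l·cosθ·θ̈ − m·l·sinθ·θ̇² = 2.415095 + 0.033535 − 0.010999 = 2.437631
step 4→5:
  ẍ = (ẋ'−ẋ)/dt = (1.796244196−1.562769881)/0.034419 = 6.783297
  θ̈ = (θ̇'−θ̇)/dt = (1.187919842−1.503859712)/0.034419 = -9.179229
  sinθ=0.249698, cosθ=0.968324
  F = (M+m)·ẍ + m·l·cosθ·θ̈ − m·l·sinθ·θ̇² = 11.682907 + -0.228997 − 0.014549 = 11.439361

F_0 = 12.619437 N
F_1 = 9.113644 N
F_2 = -9.093337 N
F_3 = 2.437631 N
F_4 = 11.439361 N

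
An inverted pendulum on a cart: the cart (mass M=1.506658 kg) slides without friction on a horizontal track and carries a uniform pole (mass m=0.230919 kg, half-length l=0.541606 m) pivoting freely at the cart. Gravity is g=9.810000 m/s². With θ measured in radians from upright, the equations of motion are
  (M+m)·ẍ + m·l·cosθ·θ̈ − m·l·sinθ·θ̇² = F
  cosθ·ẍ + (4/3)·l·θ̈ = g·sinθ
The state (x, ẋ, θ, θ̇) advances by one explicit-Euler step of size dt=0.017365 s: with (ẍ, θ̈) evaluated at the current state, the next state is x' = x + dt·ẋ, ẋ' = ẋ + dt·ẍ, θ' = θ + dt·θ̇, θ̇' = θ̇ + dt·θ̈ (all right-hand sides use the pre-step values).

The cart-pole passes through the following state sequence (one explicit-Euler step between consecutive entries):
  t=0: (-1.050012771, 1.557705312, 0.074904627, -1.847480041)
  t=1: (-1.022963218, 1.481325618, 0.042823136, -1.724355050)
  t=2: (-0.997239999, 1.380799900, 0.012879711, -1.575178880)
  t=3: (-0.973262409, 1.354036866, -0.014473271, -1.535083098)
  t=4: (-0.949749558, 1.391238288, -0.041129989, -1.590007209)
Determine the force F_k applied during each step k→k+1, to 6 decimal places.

F_0 = -6.790361 N
F_1 = -9.001307 N
F_2 = -2.393204 N
F_3 = 3.331179 N

step 0→1:
  ẍ = (ẋ'−ẋ)/dt = (1.481325618−1.557705312)/0.017365 = -4.398485
  θ̈ = (θ̇'−θ̇)/dt = (-1.724355050−-1.847480041)/0.017365 = 7.090411
  sinθ=0.074835, cosθ=0.997196
  F = (M+m)·ẍ + m·l·cosθ·θ̈ − m·l·sinθ·θ̇² = -7.642707 + 0.884291 − 0.031945 = -6.790361
step 1→2:
  ẍ = (ẋ'−ẋ)/dt = (1.380799900−1.481325618)/0.017365 = -5.788985
  θ̈ = (θ̇'−θ̇)/dt = (-1.575178880−-1.724355050)/0.017365 = 8.590623
  sinθ=0.042810, cosθ=0.999083
  F = (M+m)·ẍ + m·l·cosθ·θ̈ − m·l·sinθ·θ̇² = -10.058807 + 1.073419 − 0.015920 = -9.001307
step 2→3:
  ẍ = (ẋ'−ẋ)/dt = (1.354036866−1.380799900)/0.017365 = -1.541206
  θ̈ = (θ̇'−θ̇)/dt = (-1.535083098−-1.575178880)/0.017365 = 2.309000
  sinθ=0.012879, cosθ=0.999917
  F = (M+m)·ẍ + m·l·cosθ·θ̈ − m·l·sinθ·θ̇² = -2.677963 + 0.288756 − 0.003997 = -2.393204
step 3→4:
  ẍ = (ẋ'−ẋ)/dt = (1.391238288−1.354036866)/0.017365 = 2.142322
  θ̈ = (θ̇'−θ̇)/dt = (-1.590007209−-1.535083098)/0.017365 = -3.162920
  sinθ=-0.014473, cosθ=0.999895
  F = (M+m)·ẍ + m·l·cosθ·θ̈ − m·l·sinθ·θ̇² = 3.722450 + -0.395536 − -0.004265 = 3.331179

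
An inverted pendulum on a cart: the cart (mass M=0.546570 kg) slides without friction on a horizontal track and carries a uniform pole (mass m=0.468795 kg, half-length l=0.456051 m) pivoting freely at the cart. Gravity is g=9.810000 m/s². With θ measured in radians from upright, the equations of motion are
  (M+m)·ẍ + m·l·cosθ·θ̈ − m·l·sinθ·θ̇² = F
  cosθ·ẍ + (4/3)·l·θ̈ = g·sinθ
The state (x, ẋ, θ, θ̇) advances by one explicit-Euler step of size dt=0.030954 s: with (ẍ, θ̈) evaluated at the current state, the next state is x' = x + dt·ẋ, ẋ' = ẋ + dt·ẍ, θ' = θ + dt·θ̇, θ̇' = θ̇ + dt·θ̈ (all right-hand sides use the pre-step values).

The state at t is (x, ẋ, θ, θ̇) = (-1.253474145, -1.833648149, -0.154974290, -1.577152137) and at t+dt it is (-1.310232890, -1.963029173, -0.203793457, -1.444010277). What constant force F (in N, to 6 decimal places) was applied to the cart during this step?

ẍ = (ẋ'−ẋ)/dt = (-1.963029173−-1.833648149)/0.030954 = -4.179784
θ̈ = (θ̇'−θ̇)/dt = (-1.444010277−-1.577152137)/0.030954 = 4.301281
sinθ=-0.154355, cosθ=0.988015
F = (M+m)·ẍ + m·l·cosθ·θ̈ − m·l·sinθ·θ̇² = -4.244006 + 0.908569 − -0.082085 = -3.253352

F = -3.253352 N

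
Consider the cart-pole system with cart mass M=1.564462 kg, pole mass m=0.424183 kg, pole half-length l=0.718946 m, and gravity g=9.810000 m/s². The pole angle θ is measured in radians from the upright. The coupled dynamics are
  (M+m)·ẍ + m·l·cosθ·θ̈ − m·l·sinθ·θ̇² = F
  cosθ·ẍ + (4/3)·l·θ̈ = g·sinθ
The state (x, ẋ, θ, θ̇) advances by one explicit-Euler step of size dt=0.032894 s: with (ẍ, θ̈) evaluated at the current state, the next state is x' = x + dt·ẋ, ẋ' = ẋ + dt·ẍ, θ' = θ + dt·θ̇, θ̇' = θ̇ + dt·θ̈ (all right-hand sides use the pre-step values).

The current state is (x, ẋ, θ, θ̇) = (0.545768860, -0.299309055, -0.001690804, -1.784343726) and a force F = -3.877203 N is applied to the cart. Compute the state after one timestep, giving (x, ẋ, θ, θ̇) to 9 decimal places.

(0.535923388, -0.375583512, -0.060385007, -1.705343972)

sinθ=-0.001690803, cosθ=0.999998571
temp = (F + m·l·θ̇²·sinθ)/(M+m) = (-3.877203 + -0.001641722)/1.988645 = -1.950496304
θ̈ = (g·sinθ − cosθ·temp)/(l·(4/3 − m·cos²θ/(M+m))) = 2.401646309
ẍ = temp − m·l·θ̈·cosθ/(M+m) = -2.318795437
Euler: x'=0.545768860+0.032894·-0.299309055=0.535923388, ẋ'=-0.299309055+0.032894·-2.318795437=-0.375583512
       θ'=-0.001690804+0.032894·-1.784343726=-0.060385007, θ̇'=-1.784343726+0.032894·2.401646309=-1.705343972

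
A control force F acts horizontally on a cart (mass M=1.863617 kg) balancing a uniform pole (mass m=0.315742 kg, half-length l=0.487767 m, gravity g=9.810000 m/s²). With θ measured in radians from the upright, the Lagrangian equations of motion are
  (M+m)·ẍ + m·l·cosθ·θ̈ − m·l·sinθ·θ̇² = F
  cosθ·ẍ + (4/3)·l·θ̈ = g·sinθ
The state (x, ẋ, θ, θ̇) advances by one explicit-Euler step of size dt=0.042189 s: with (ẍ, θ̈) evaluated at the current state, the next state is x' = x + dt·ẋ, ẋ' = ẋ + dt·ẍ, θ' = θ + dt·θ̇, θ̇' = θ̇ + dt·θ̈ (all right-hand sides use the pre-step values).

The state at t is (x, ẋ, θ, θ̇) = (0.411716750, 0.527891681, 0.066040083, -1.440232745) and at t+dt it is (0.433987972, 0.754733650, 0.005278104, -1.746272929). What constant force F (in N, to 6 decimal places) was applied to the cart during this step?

ẍ = (ẋ'−ẋ)/dt = (0.754733650−0.527891681)/0.042189 = 5.376804
θ̈ = (θ̇'−θ̇)/dt = (-1.746272929−-1.440232745)/0.042189 = -7.254028
sinθ=0.065992, cosθ=0.997820
F = (M+m)·ẍ + m·l·cosθ·θ̈ − m·l·sinθ·θ̇² = 11.717985 + -1.114747 − 0.021082 = 10.582157

F = 10.582157 N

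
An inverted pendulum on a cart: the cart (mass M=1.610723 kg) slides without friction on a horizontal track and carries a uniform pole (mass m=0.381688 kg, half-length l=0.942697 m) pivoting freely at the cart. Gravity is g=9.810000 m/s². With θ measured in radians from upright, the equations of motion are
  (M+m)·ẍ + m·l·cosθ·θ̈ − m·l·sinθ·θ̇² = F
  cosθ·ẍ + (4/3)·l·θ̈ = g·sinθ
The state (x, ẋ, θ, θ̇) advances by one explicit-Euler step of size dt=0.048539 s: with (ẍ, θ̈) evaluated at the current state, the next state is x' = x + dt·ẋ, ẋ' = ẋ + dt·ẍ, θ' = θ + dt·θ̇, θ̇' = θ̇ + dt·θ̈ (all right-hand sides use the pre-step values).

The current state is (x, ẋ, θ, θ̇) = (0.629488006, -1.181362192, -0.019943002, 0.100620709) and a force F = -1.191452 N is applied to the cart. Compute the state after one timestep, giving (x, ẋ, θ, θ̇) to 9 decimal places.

sinθ=-0.019941680, cosθ=0.999801145
temp = (F + m·l·θ̇²·sinθ)/(M+m) = (-1.191452 + -0.000072647)/1.992411 = -0.598031554
θ̈ = (g·sinθ − cosθ·temp)/(l·(4/3 − m·cos²θ/(M+m))) = 0.373728937
ẍ = temp − m·l·θ̈·cosθ/(M+m) = -0.665511085
Euler: x'=0.629488006+0.048539·-1.181362192=0.572145867, ẋ'=-1.181362192+0.048539·-0.665511085=-1.213665435
       θ'=-0.019943002+0.048539·0.100620709=-0.015058973, θ̇'=0.100620709+0.048539·0.373728937=0.118761138

(0.572145867, -1.213665435, -0.015058973, 0.118761138)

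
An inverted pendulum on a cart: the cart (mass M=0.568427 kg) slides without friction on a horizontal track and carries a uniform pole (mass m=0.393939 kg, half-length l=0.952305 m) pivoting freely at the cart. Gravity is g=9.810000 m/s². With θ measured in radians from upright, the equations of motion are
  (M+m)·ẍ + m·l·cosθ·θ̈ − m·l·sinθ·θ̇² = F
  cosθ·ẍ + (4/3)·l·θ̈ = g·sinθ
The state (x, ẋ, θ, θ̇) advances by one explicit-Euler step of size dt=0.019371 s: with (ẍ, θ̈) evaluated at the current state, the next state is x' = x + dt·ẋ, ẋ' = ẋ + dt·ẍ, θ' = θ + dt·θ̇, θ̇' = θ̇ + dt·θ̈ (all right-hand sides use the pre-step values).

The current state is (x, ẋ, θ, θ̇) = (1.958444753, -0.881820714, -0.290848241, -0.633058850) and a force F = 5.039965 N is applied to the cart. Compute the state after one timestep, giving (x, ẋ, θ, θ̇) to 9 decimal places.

sinθ=-0.286764944, cosθ=0.958000974
temp = (F + m·l·θ̇²·sinθ)/(M+m) = (5.039965 + -0.043114095)/0.962366 = 5.192256278
θ̈ = (g·sinθ − cosθ·temp)/(l·(4/3 − m·cos²θ/(M+m))) = -8.538986688
ẍ = temp − m·l·θ̈·cosθ/(M+m) = 8.381128070
Euler: x'=1.958444753+0.019371·-0.881820714=1.941363004, ẋ'=-0.881820714+0.019371·8.381128070=-0.719469882
       θ'=-0.290848241+0.019371·-0.633058850=-0.303111224, θ̇'=-0.633058850+0.019371·-8.538986688=-0.798467561

(1.941363004, -0.719469882, -0.303111224, -0.798467561)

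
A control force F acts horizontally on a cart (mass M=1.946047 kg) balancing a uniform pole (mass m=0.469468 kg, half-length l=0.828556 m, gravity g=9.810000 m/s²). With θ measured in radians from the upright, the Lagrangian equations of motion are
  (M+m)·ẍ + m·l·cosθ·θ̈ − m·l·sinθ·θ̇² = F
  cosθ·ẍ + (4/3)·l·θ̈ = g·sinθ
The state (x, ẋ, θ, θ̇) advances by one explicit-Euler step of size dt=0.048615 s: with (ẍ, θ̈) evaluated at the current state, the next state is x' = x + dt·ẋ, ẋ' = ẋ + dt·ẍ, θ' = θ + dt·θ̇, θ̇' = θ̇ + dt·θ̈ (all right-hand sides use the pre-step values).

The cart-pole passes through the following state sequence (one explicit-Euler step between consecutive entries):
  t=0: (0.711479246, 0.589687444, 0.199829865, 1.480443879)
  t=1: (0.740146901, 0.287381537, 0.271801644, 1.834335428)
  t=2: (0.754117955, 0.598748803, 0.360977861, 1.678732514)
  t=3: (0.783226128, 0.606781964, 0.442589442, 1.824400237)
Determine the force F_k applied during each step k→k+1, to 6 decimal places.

step 0→1:
  ẍ = (ẋ'−ẋ)/dt = (0.287381537−0.589687444)/0.048615 = -6.218367
  θ̈ = (θ̇'−θ̇)/dt = (1.834335428−1.480443879)/0.048615 = 7.279472
  sinθ=0.198503, cosθ=0.980100
  F = (M+m)·ẍ + m·l·cosθ·θ̈ − m·l·sinθ·θ̇² = -15.020559 + 2.775226 − 0.169230 = -12.414563
step 1→2:
  ẍ = (ẋ'−ẋ)/dt = (0.598748803−0.287381537)/0.048615 = 6.404757
  θ̈ = (θ̇'−θ̇)/dt = (1.678732514−1.834335428)/0.048615 = -3.200718
  sinθ=0.268467, cosθ=0.963289
  F = (M+m)·ẍ + m·l·cosθ·θ̈ − m·l·sinθ·θ̇² = 15.470787 + -1.199311 − 0.351380 = 13.920096
step 2→3:
  ẍ = (ẋ'−ẋ)/dt = (0.606781964−0.598748803)/0.048615 = 0.165240
  θ̈ = (θ̇'−θ̇)/dt = (1.824400237−1.678732514)/0.048615 = 2.996353
  sinθ=0.353189, cosθ=0.935552
  F = (M+m)·ẍ + m·l·cosθ·θ̈ − m·l·sinθ·θ̇² = 0.399141 + 1.090407 − 0.387167 = 1.102381

F_0 = -12.414563 N
F_1 = 13.920096 N
F_2 = 1.102381 N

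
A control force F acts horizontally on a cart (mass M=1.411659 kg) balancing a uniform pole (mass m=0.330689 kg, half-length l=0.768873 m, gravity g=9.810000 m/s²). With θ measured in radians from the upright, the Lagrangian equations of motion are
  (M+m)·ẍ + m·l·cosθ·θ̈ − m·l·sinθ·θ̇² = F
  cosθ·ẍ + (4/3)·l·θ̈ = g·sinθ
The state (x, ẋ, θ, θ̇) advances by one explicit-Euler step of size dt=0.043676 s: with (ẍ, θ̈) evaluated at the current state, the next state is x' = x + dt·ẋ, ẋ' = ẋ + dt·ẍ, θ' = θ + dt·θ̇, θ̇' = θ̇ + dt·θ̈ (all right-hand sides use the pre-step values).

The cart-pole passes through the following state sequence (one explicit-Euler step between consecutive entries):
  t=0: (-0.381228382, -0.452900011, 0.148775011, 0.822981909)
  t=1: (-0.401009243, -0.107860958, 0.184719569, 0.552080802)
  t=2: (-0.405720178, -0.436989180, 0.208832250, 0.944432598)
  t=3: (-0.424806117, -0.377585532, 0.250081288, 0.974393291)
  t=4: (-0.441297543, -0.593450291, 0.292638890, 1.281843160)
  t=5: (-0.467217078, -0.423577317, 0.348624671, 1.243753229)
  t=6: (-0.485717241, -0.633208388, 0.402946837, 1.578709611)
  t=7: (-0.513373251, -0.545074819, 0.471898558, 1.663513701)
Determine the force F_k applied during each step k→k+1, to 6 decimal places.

step 0→1:
  ẍ = (ẋ'−ẋ)/dt = (-0.107860958−-0.452900011)/0.043676 = 7.899969
  θ̈ = (θ̇'−θ̇)/dt = (0.552080802−0.822981909)/0.043676 = -6.202516
  sinθ=0.148227, cosθ=0.988953
  F = (M+m)·ẍ + m·l·cosθ·θ̈ − m·l·sinθ·θ̇² = 13.764495 + -1.559618 − 0.025526 = 12.179352
step 1→2:
  ẍ = (ẋ'−ẋ)/dt = (-0.436989180−-0.107860958)/0.043676 = -7.535677
  θ̈ = (θ̇'−θ̇)/dt = (0.944432598−0.552080802)/0.043676 = 8.983236
  sinθ=0.183671, cosθ=0.982988
  F = (M+m)·ẍ + m·l·cosθ·θ̈ − m·l·sinθ·θ̇² = -13.129771 + 2.245201 − 0.014234 = -10.898804
step 2→3:
  ẍ = (ẋ'−ẋ)/dt = (-0.377585532−-0.436989180)/0.043676 = 1.360098
  θ̈ = (θ̇'−θ̇)/dt = (0.974393291−0.944432598)/0.043676 = 0.685976
  sinθ=0.207318, cosθ=0.978274
  F = (M+m)·ẍ + m·l·cosθ·θ̈ − m·l·sinθ·θ̇² = 2.369764 + 0.170625 − 0.047017 = 2.493373
step 3→4:
  ẍ = (ẋ'−ẋ)/dt = (-0.593450291−-0.377585532)/0.043676 = -4.942411
  θ̈ = (θ̇'−θ̇)/dt = (1.281843160−0.974393291)/0.043676 = 7.039332
  sinθ=0.247483, cosθ=0.968892
  F = (M+m)·ẍ + m·l·cosθ·θ̈ − m·l·sinθ·θ̇² = -8.611401 + 1.734129 − 0.059743 = -6.937015
step 4→5:
  ẍ = (ẋ'−ẋ)/dt = (-0.423577317−-0.593450291)/0.043676 = 3.889389
  θ̈ = (θ̇'−θ̇)/dt = (1.243753229−1.281843160)/0.043676 = -0.872102
  sinθ=0.288480, cosθ=0.957486
  F = (M+m)·ẍ + m·l·cosθ·θ̈ − m·l·sinθ·θ̇² = 6.776670 + -0.212312 − 0.120520 = 6.443838
step 5→6:
  ẍ = (ẋ'−ẋ)/dt = (-0.633208388−-0.423577317)/0.043676 = -4.799686
  θ̈ = (θ̇'−θ̇)/dt = (1.578709611−1.243753229)/0.043676 = 7.669118
  sinθ=0.341606, cosθ=0.939843
  F = (M+m)·ẍ + m·l·cosθ·θ̈ − m·l·sinθ·θ̇² = -8.362723 + 1.832632 − 0.134359 = -6.664450
step 6→7:
  ẍ = (ẋ'−ẋ)/dt = (-0.545074819−-0.633208388)/0.043676 = 2.017895
  θ̈ = (θ̇'−θ̇)/dt = (1.663513701−1.578709611)/0.043676 = 1.941663
  sinθ=0.392131, cosθ=0.919909
  F = (M+m)·ẍ + m·l·cosθ·θ̈ − m·l·sinθ·θ̇² = 3.515875 + 0.454144 − 0.248491 = 3.721528

F_0 = 12.179352 N
F_1 = -10.898804 N
F_2 = 2.493373 N
F_3 = -6.937015 N
F_4 = 6.443838 N
F_5 = -6.664450 N
F_6 = 3.721528 N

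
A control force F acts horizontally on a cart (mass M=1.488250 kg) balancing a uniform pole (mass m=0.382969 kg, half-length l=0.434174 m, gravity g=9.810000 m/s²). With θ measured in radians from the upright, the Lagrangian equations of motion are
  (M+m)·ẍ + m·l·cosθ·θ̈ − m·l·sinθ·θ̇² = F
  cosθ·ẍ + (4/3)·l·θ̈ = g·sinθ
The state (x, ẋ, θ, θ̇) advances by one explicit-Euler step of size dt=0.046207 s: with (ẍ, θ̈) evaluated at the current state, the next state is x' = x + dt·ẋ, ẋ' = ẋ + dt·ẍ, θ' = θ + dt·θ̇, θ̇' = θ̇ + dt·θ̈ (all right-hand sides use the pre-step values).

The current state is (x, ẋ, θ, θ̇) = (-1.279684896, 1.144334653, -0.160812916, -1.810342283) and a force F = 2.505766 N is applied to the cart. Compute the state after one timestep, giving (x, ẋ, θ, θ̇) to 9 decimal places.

sinθ=-0.160120687, cosθ=0.987097445
temp = (F + m·l·θ̇²·sinθ)/(M+m) = (2.505766 + -0.087256194)/1.871219 = 1.292478222
θ̈ = (g·sinθ − cosθ·temp)/(l·(4/3 − m·cos²θ/(M+m))) = -5.782011076
ẍ = temp − m·l·θ̈·cosθ/(M+m) = 1.799634448
Euler: x'=-1.279684896+0.046207·1.144334653=-1.226808625, ẋ'=1.144334653+0.046207·1.799634448=1.227490362
       θ'=-0.160812916+0.046207·-1.810342283=-0.244463402, θ̇'=-1.810342283+0.046207·-5.782011076=-2.077511669

(-1.226808625, 1.227490362, -0.244463402, -2.077511669)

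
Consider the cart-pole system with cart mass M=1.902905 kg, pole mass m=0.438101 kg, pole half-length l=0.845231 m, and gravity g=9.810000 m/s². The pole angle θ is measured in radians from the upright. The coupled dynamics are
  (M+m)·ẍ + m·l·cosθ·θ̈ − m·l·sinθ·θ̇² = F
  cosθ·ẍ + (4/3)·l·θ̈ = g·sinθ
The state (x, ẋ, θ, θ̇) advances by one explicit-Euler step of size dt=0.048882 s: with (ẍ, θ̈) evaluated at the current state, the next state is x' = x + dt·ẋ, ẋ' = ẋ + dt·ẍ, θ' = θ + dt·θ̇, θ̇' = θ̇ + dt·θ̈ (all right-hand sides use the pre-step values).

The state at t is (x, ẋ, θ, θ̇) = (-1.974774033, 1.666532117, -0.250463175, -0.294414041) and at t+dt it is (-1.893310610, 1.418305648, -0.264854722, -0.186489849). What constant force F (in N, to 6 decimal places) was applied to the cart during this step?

ẍ = (ẋ'−ẋ)/dt = (1.418305648−1.666532117)/0.048882 = -5.078075
θ̈ = (θ̇'−θ̇)/dt = (-0.186489849−-0.294414041)/0.048882 = 2.207851
sinθ=-0.247853, cosθ=0.968798
F = (M+m)·ẍ + m·l·cosθ·θ̈ − m·l·sinθ·θ̇² = -11.887804 + 0.792050 − -0.007955 = -11.087799

F = -11.087799 N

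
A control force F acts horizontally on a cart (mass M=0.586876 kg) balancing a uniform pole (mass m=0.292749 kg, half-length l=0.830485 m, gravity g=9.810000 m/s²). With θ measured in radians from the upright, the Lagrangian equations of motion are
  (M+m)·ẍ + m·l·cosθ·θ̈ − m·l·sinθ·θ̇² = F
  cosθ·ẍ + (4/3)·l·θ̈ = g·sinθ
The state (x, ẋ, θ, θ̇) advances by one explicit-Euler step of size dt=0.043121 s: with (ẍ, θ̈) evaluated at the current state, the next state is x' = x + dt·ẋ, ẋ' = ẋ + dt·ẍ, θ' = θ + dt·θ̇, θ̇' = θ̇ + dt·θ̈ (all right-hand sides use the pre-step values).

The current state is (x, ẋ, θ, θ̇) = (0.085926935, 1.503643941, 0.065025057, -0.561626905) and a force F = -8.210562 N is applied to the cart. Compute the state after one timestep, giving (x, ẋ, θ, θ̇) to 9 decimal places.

sinθ=0.064979243, cosθ=0.997886616
temp = (F + m·l·θ̇²·sinθ)/(M+m) = (-8.210562 + 0.004983078)/0.879625 = -9.328496714
θ̈ = (g·sinθ − cosθ·temp)/(l·(4/3 − m·cos²θ/(M+m))) = 11.953370253
ẍ = temp − m·l·θ̈·cosθ/(M+m) = -12.625362128
Euler: x'=0.085926935+0.043121·1.503643941=0.150765565, ẋ'=1.503643941+0.043121·-12.625362128=0.959225701
       θ'=0.065025057+0.043121·-0.561626905=0.040807143, θ̇'=-0.561626905+0.043121·11.953370253=-0.046185626

(0.150765565, 0.959225701, 0.040807143, -0.046185626)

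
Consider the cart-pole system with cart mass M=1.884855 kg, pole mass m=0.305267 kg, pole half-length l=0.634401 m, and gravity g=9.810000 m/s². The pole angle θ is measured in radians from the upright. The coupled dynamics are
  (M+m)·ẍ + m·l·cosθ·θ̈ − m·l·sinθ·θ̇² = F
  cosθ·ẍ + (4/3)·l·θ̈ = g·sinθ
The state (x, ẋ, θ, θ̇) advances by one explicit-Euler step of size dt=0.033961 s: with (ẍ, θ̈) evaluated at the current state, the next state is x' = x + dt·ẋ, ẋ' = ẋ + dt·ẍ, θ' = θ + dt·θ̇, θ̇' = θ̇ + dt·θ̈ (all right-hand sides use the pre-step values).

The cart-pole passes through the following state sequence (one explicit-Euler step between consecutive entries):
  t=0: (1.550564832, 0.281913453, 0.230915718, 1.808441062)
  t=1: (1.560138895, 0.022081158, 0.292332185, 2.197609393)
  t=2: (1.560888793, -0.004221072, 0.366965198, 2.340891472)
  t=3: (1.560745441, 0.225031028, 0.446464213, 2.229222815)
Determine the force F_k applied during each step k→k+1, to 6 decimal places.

step 0→1:
  ẍ = (ẋ'−ẋ)/dt = (0.022081158−0.281913453)/0.033961 = -7.650902
  θ̈ = (θ̇'−θ̇)/dt = (2.197609393−1.808441062)/0.033961 = 11.459272
  sinθ=0.228869, cosθ=0.973457
  F = (M+m)·ẍ + m·l·cosθ·θ̈ − m·l·sinθ·θ̇² = -16.756410 + 2.160318 − 0.144957 = -14.741049
step 1→2:
  ẍ = (ẋ'−ẋ)/dt = (-0.004221072−0.022081158)/0.033961 = -0.774483
  θ̈ = (θ̇'−θ̇)/dt = (2.340891472−2.197609393)/0.033961 = 4.219018
  sinθ=0.288186, cosθ=0.957574
  F = (M+m)·ẍ + m·l·cosθ·θ̈ − m·l·sinθ·θ̇² = -1.696213 + 0.782398 − 0.269537 = -1.183352
step 2→3:
  ẍ = (ẋ'−ẋ)/dt = (0.225031028−-0.004221072)/0.033961 = 6.750452
  θ̈ = (θ̇'−θ̇)/dt = (2.229222815−2.340891472)/0.033961 = -3.288144
  sinθ=0.358784, cosθ=0.933420
  F = (M+m)·ẍ + m·l·cosθ·θ̈ − m·l·sinθ·θ̇² = 14.784313 + -0.594391 − 0.380750 = 13.809173

F_0 = -14.741049 N
F_1 = -1.183352 N
F_2 = 13.809173 N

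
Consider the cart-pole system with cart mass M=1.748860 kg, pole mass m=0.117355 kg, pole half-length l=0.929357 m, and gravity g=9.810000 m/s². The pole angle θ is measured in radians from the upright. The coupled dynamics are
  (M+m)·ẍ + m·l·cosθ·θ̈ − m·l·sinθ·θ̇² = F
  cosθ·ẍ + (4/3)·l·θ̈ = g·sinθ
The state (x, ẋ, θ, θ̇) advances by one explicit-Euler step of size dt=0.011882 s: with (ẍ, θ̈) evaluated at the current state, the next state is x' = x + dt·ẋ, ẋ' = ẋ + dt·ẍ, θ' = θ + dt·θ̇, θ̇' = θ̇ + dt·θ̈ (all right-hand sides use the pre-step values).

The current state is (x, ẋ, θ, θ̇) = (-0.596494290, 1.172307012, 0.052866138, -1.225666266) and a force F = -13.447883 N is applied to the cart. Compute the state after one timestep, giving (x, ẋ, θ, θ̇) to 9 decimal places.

sinθ=0.052841516, cosθ=0.998602911
temp = (F + m·l·θ̇²·sinθ)/(M+m) = (-13.447883 + 0.008657727)/1.866215 = -7.201327431
θ̈ = (g·sinθ − cosθ·temp)/(l·(4/3 − m·cos²θ/(M+m))) = 6.528813255
ẍ = temp − m·l·θ̈·cosθ/(M+m) = -7.582349009
Euler: x'=-0.596494290+0.011882·1.172307012=-0.582564938, ẋ'=1.172307012+0.011882·-7.582349009=1.082213541
       θ'=0.052866138+0.011882·-1.225666266=0.038302771, θ̇'=-1.225666266+0.011882·6.528813255=-1.148090907

(-0.582564938, 1.082213541, 0.038302771, -1.148090907)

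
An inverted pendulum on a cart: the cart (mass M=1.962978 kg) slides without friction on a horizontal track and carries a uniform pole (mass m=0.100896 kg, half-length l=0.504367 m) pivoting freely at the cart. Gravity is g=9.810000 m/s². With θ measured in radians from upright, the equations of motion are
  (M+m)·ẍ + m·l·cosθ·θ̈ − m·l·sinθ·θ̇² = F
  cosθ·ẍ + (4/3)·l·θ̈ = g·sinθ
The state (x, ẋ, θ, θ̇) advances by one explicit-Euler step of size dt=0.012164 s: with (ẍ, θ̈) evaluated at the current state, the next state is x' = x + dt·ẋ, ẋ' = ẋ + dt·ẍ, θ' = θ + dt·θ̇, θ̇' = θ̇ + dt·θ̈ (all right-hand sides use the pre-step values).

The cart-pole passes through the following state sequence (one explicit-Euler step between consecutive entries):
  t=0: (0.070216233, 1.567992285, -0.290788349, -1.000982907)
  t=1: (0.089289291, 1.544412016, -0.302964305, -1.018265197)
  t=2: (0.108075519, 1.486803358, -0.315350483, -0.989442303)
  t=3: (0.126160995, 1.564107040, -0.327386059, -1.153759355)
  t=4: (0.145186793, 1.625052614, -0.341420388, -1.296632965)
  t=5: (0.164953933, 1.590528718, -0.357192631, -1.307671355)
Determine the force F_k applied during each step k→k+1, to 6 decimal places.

step 0→1:
  ẍ = (ẋ'−ẋ)/dt = (1.544412016−1.567992285)/0.012164 = -1.938529
  θ̈ = (θ̇'−θ̇)/dt = (-1.018265197−-1.000982907)/0.012164 = -1.420774
  sinθ=-0.286708, cosθ=0.958018
  F = (M+m)·ẍ + m·l·cosθ·θ̈ − m·l·sinθ·θ̇² = -4.000880 + -0.069266 − -0.014619 = -4.055527
step 1→2:
  ẍ = (ẋ'−ẋ)/dt = (1.486803358−1.544412016)/0.012164 = -4.735996
  θ̈ = (θ̇'−θ̇)/dt = (-0.989442303−-1.018265197)/0.012164 = 2.369524
  sinθ=-0.298351, cosθ=0.954456
  F = (M+m)·ẍ + m·l·cosθ·θ̈ − m·l·sinθ·θ̇² = -9.774499 + 0.115090 − -0.015742 = -9.643667
step 2→3:
  ẍ = (ẋ'−ẋ)/dt = (1.564107040−1.486803358)/0.012164 = 6.355120
  θ̈ = (θ̇'−θ̇)/dt = (-1.153759355−-0.989442303)/0.012164 = -13.508472
  sinθ=-0.310150, cosθ=0.950688
  F = (M+m)·ẍ + m·l·cosθ·θ̈ − m·l·sinθ·θ̇² = 13.116167 + -0.653529 − -0.015452 = 12.478090
step 3→4:
  ẍ = (ẋ'−ẋ)/dt = (1.625052614−1.564107040)/0.012164 = 5.010323
  θ̈ = (θ̇'−θ̇)/dt = (-1.296632965−-1.153759355)/0.012164 = -11.745611
  sinθ=-0.321569, cosθ=0.946886
  F = (M+m)·ẍ + m·l·cosθ·θ̈ − m·l·sinθ·θ̇² = 10.340676 + -0.565971 − -0.021783 = 9.796489
step 4→5:
  ẍ = (ẋ'−ẋ)/dt = (1.590528718−1.625052614)/0.012164 = -2.838203
  θ̈ = (θ̇'−θ̇)/dt = (-1.307671355−-1.296632965)/0.012164 = -0.907464
  sinθ=-0.334826, cosθ=0.942280
  F = (M+m)·ẍ + m·l·cosθ·θ̈ − m·l·sinθ·θ̇² = -5.857693 + -0.043514 − -0.028647 = -5.872560

F_0 = -4.055527 N
F_1 = -9.643667 N
F_2 = 12.478090 N
F_3 = 9.796489 N
F_4 = -5.872560 N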